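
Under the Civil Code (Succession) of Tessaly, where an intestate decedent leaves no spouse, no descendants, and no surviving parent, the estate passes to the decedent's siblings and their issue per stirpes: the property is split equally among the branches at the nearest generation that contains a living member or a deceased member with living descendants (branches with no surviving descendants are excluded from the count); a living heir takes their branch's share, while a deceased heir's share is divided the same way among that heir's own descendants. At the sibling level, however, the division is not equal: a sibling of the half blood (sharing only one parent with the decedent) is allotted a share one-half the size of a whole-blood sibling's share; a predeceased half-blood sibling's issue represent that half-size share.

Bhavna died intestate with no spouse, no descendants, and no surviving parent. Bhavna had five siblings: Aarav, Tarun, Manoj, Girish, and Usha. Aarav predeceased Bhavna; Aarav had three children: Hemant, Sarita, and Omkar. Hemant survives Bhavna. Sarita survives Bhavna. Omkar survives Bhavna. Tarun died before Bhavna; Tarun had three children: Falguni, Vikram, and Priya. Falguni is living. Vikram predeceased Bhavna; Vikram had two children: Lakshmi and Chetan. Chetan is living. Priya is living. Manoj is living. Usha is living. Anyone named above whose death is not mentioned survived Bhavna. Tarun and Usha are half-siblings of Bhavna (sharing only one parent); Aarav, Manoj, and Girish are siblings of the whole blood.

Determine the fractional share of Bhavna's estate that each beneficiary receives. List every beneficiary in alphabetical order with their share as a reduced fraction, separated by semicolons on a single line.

Chetan 1/48; Falguni 1/24; Girish 1/4; Hemant 1/12; Lakshmi 1/48; Manoj 1/4; Omkar 1/12; Priya 1/24; Sarita 1/12; Usha 1/8

No spouse, descendants, or parent survives, so the estate passes to Bhavna's siblings per stirpes.
Half-blood siblings count for one-half the weight of whole-blood siblings at the initial division.
Dividing 1 in proportion to weights (total weight 4): Aarav (weight 1) → 1/4; Tarun (weight 1/2) → 1/8; Manoj (weight 1) → 1/4; Girish (weight 1) → 1/4; Usha (weight 1/2) → 1/8.
Aarav predeceased; the 1/4 allotted to Aarav's branch passes to Aarav's issue by representation.
The 1/4 is divided into 3 equal shares of 1/12 among Hemant, Sarita, Omkar.
Hemant is living and takes 1/12.
Sarita is living and takes 1/12.
Omkar is living and takes 1/12.
Tarun predeceased; the 1/8 allotted to Tarun's branch passes to Tarun's issue by representation.
The 1/8 is divided into 3 equal shares of 1/24 among Falguni, Vikram, Priya.
Falguni is living and takes 1/24.
Vikram predeceased; the 1/24 allotted to Vikram's branch passes to Vikram's issue by representation.
The 1/24 is divided into 2 equal shares of 1/48 among Lakshmi, Chetan.
Lakshmi is living and takes 1/48.
Chetan is living and takes 1/48.
Priya is living and takes 1/24.
Manoj is living and takes 1/4.
Girish is living and takes 1/4.
Usha is living and takes 1/8.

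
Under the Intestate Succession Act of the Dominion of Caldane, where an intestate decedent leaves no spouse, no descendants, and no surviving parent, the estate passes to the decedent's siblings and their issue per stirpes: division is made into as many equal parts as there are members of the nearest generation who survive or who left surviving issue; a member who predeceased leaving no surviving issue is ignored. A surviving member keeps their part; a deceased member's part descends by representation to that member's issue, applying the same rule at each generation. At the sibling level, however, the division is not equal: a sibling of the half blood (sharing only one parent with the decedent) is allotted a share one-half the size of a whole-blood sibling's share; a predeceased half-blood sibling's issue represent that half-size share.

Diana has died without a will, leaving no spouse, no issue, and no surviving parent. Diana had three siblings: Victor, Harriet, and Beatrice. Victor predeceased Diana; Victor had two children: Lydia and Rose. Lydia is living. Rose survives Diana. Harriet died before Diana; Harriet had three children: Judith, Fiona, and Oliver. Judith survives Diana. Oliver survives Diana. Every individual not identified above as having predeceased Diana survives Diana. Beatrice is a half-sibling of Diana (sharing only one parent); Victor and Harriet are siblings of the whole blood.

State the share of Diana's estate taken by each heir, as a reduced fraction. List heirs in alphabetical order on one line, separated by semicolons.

Beatrice 1/5; Fiona 2/15; Judith 2/15; Lydia 1/5; Oliver 2/15; Rose 1/5

No spouse, descendants, or parent survives, so the estate passes to Diana's siblings per stirpes.
Half-blood siblings count for one-half the weight of whole-blood siblings at the initial division.
Dividing 1 in proportion to weights (total weight 5/2): Victor (weight 1) → 2/5; Harriet (weight 1) → 2/5; Beatrice (weight 1/2) → 1/5.
Victor predeceased; the 2/5 allotted to Victor's branch passes to Victor's issue by representation.
The 2/5 is divided into 2 equal shares of 1/5 among Lydia, Rose.
Lydia is living and takes 1/5.
Rose is living and takes 1/5.
Harriet predeceased; the 2/5 allotted to Harriet's branch passes to Harriet's issue by representation.
The 2/5 is divided into 3 equal shares of 2/15 among Judith, Fiona, Oliver.
Judith is living and takes 2/15.
Fiona is living and takes 2/15.
Oliver is living and takes 2/15.
Beatrice is living and takes 1/5.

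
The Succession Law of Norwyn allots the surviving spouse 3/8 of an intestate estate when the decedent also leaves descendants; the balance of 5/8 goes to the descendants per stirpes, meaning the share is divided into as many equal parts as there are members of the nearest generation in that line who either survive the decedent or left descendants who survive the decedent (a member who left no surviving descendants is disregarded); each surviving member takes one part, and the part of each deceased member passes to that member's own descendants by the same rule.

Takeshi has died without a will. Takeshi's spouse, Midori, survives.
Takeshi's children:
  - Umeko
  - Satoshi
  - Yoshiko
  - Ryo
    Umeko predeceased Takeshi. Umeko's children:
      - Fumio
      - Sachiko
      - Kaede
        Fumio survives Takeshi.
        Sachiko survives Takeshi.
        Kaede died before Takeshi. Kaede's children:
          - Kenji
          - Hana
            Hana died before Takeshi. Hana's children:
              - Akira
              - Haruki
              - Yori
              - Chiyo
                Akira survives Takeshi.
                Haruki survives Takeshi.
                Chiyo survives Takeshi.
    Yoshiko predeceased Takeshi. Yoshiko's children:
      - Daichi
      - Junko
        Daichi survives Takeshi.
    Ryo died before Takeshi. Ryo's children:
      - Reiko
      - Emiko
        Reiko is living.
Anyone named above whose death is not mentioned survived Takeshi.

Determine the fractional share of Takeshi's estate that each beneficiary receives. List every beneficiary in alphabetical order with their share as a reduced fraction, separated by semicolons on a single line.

Midori, as surviving spouse, takes 3/8.
The remaining 5/8 passes to Takeshi's descendants per stirpes.
The 5/8 is divided into 4 equal shares of 5/32 among Umeko, Satoshi, Yoshiko, Ryo.
Umeko predeceased; the 5/32 allotted to Umeko's branch passes to Umeko's issue by representation.
The 5/32 is divided into 3 equal shares of 5/96 among Fumio, Sachiko, Kaede.
Fumio is living and takes 5/96.
Sachiko is living and takes 5/96.
Kaede predeceased; the 5/96 allotted to Kaede's branch passes to Kaede's issue by representation.
The 5/96 is divided into 2 equal shares of 5/192 among Kenji, Hana.
Kenji is living and takes 5/192.
Hana predeceased; the 5/192 allotted to Hana's branch passes to Hana's issue by representation.
The 5/192 is divided into 4 equal shares of 5/768 among Akira, Haruki, Yori, Chiyo.
Akira is living and takes 5/768.
Haruki is living and takes 5/768.
Yori is living and takes 5/768.
Chiyo is living and takes 5/768.
Satoshi is living and takes 5/32.
Yoshiko predeceased; the 5/32 allotted to Yoshiko's branch passes to Yoshiko's issue by representation.
The 5/32 is divided into 2 equal shares of 5/64 among Daichi, Junko.
Daichi is living and takes 5/64.
Junko is living and takes 5/64.
Ryo predeceased; the 5/32 allotted to Ryo's branch passes to Ryo's issue by representation.
The 5/32 is divided into 2 equal shares of 5/64 among Reiko, Emiko.
Reiko is living and takes 5/64.
Emiko is living and takes 5/64.

Akira 5/768; Chiyo 5/768; Daichi 5/64; Emiko 5/64; Fumio 5/96; Haruki 5/768; Junko 5/64; Kenji 5/192; Midori 3/8; Reiko 5/64; Sachiko 5/96; Satoshi 5/32; Yori 5/768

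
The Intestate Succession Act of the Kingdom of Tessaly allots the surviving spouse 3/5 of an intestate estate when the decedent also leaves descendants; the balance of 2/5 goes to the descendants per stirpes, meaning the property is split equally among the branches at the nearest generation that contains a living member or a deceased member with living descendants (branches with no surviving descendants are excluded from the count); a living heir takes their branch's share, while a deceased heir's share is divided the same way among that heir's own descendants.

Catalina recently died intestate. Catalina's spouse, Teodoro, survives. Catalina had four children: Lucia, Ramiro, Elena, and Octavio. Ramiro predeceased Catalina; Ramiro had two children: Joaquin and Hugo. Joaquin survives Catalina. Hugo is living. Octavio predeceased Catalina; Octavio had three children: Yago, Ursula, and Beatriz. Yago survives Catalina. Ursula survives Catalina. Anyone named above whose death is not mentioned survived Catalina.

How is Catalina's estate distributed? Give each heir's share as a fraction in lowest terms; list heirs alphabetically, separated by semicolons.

Beatriz 1/30; Elena 1/10; Hugo 1/20; Joaquin 1/20; Lucia 1/10; Teodoro 3/5; Ursula 1/30; Yago 1/30

Teodoro, as surviving spouse, takes 3/5.
The remaining 2/5 passes to Catalina's descendants per stirpes.
The 2/5 is divided into 4 equal shares of 1/10 among Lucia, Ramiro, Elena, Octavio.
Lucia is living and takes 1/10.
Ramiro predeceased; the 1/10 allotted to Ramiro's branch passes to Ramiro's issue by representation.
The 1/10 is divided into 2 equal shares of 1/20 among Joaquin, Hugo.
Joaquin is living and takes 1/20.
Hugo is living and takes 1/20.
Elena is living and takes 1/10.
Octavio predeceased; the 1/10 allotted to Octavio's branch passes to Octavio's issue by representation.
The 1/10 is divided into 3 equal shares of 1/30 among Yago, Ursula, Beatriz.
Yago is living and takes 1/30.
Ursula is living and takes 1/30.
Beatriz is living and takes 1/30.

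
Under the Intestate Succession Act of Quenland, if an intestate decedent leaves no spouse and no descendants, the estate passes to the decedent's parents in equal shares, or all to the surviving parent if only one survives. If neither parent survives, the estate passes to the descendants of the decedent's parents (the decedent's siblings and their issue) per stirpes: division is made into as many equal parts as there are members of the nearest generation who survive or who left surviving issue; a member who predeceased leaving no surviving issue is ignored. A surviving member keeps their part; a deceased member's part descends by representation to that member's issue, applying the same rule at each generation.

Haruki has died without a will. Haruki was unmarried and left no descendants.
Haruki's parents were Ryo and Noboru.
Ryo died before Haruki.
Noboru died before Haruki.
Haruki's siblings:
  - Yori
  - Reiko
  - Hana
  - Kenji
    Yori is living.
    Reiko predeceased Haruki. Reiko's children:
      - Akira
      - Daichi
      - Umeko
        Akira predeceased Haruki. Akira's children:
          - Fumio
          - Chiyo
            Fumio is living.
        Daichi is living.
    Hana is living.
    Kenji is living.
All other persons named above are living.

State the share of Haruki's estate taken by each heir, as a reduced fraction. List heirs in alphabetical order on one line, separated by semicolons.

Chiyo 1/24; Daichi 1/12; Fumio 1/24; Hana 1/4; Kenji 1/4; Umeko 1/12; Yori 1/4

Neither parent survives and there are no descendants, so the estate passes to Haruki's siblings and their issue per stirpes.
The estate is divided into 4 equal shares of 1/4 among Yori, Reiko, Hana, Kenji.
Yori is living and takes 1/4.
Reiko predeceased; the 1/4 allotted to Reiko's branch passes to Reiko's issue by representation.
The 1/4 is divided into 3 equal shares of 1/12 among Akira, Daichi, Umeko.
Akira predeceased; the 1/12 allotted to Akira's branch passes to Akira's issue by representation.
The 1/12 is divided into 2 equal shares of 1/24 among Fumio, Chiyo.
Fumio is living and takes 1/24.
Chiyo is living and takes 1/24.
Daichi is living and takes 1/12.
Umeko is living and takes 1/12.
Hana is living and takes 1/4.
Kenji is living and takes 1/4.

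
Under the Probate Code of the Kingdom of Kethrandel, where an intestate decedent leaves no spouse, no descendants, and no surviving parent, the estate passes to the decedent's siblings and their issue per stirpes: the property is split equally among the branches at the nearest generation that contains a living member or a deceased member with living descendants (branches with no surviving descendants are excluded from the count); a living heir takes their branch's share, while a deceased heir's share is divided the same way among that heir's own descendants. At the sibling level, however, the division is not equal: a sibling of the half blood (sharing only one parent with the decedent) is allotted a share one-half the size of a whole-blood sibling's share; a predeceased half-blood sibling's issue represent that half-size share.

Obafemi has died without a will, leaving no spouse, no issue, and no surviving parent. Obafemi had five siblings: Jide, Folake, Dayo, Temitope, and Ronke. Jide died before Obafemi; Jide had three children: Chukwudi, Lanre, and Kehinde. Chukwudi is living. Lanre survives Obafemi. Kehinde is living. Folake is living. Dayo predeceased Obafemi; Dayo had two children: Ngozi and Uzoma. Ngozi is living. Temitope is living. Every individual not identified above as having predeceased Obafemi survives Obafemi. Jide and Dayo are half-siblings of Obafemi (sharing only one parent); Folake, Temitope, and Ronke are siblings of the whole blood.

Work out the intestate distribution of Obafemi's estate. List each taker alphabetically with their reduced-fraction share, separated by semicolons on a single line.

Chukwudi 1/24; Folake 1/4; Kehinde 1/24; Lanre 1/24; Ngozi 1/16; Ronke 1/4; Temitope 1/4; Uzoma 1/16

No spouse, descendants, or parent survives, so the estate passes to Obafemi's siblings per stirpes.
Half-blood siblings count for one-half the weight of whole-blood siblings at the initial division.
Dividing 1 in proportion to weights (total weight 4): Jide (weight 1/2) → 1/8; Folake (weight 1) → 1/4; Dayo (weight 1/2) → 1/8; Temitope (weight 1) → 1/4; Ronke (weight 1) → 1/4.
Jide predeceased; the 1/8 allotted to Jide's branch passes to Jide's issue by representation.
The 1/8 is divided into 3 equal shares of 1/24 among Chukwudi, Lanre, Kehinde.
Chukwudi is living and takes 1/24.
Lanre is living and takes 1/24.
Kehinde is living and takes 1/24.
Folake is living and takes 1/4.
Dayo predeceased; the 1/8 allotted to Dayo's branch passes to Dayo's issue by representation.
The 1/8 is divided into 2 equal shares of 1/16 among Ngozi, Uzoma.
Ngozi is living and takes 1/16.
Uzoma is living and takes 1/16.
Temitope is living and takes 1/4.
Ronke is living and takes 1/4.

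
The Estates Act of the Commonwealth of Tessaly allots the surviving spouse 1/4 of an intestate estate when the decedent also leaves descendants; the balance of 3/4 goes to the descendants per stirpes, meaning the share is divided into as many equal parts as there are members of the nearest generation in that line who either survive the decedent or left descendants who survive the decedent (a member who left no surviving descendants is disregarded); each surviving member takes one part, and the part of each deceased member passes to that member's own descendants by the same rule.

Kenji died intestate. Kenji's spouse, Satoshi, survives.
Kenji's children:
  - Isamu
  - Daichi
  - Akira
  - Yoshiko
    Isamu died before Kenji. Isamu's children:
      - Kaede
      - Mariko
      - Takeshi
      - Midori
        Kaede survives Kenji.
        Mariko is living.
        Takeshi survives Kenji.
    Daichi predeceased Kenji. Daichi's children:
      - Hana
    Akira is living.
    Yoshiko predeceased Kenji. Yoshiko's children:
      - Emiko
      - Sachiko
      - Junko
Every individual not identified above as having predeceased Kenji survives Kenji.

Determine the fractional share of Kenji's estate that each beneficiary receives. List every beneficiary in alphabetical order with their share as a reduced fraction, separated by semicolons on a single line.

Akira 3/16; Emiko 1/16; Hana 3/16; Junko 1/16; Kaede 3/64; Mariko 3/64; Midori 3/64; Sachiko 1/16; Satoshi 1/4; Takeshi 3/64

Satoshi, as surviving spouse, takes 1/4.
The remaining 3/4 passes to Kenji's descendants per stirpes.
The 3/4 is divided into 4 equal shares of 3/16 among Isamu, Daichi, Akira, Yoshiko.
Isamu predeceased; the 3/16 allotted to Isamu's branch passes to Isamu's issue by representation.
The 3/16 is divided into 4 equal shares of 3/64 among Kaede, Mariko, Takeshi, Midori.
Kaede is living and takes 3/64.
Mariko is living and takes 3/64.
Takeshi is living and takes 3/64.
Midori is living and takes 3/64.
Daichi predeceased; the 3/16 allotted to Daichi's branch passes to Daichi's issue by representation.
Hana is the sole taker at this level and receives the full 3/16.
Akira is living and takes 3/16.
Yoshiko predeceased; the 3/16 allotted to Yoshiko's branch passes to Yoshiko's issue by representation.
The 3/16 is divided into 3 equal shares of 1/16 among Emiko, Sachiko, Junko.
Emiko is living and takes 1/16.
Sachiko is living and takes 1/16.
Junko is living and takes 1/16.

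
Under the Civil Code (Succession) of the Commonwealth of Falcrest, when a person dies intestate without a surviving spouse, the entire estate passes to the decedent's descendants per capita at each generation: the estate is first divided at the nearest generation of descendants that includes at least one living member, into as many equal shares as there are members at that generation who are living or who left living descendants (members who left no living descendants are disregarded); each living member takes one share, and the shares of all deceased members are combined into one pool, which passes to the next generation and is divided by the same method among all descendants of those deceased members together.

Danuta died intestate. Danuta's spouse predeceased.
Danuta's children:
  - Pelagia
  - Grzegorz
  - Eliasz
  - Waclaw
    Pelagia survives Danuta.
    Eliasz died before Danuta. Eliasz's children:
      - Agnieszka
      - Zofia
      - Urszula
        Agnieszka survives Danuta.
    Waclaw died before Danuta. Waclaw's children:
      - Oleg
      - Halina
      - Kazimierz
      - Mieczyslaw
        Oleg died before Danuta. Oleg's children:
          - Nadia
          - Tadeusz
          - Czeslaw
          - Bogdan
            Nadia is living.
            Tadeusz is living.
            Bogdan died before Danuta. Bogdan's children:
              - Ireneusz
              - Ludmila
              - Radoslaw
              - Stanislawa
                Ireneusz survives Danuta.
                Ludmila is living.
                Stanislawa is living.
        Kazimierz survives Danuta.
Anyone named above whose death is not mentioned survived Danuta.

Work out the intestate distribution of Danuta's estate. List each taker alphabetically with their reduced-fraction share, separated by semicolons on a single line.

Agnieszka 1/14; Czeslaw 1/56; Grzegorz 1/4; Halina 1/14; Ireneusz 1/224; Kazimierz 1/14; Ludmila 1/224; Mieczyslaw 1/14; Nadia 1/56; Pelagia 1/4; Radoslaw 1/224; Stanislawa 1/224; Tadeusz 1/56; Urszula 1/14; Zofia 1/14

There is no surviving spouse, so the entire estate passes to Danuta's descendants per capita at each generation.
At generation 1 (Pelagia, Grzegorz, Eliasz, Waclaw) there are 4 shares of (1)/4 = 1/4 each.
Living: Pelagia and Grzegorz — each takes 1/4.
Deceased: Eliasz and Waclaw. Their combined 1/2 is pooled and carried to generation 2.
At generation 2 (Agnieszka, Zofia, Urszula, Oleg, Halina, Kazimierz, Mieczyslaw) there are 7 shares of (1/2)/7 = 1/14 each.
Living: Agnieszka, Zofia, Urszula, Halina, Kazimierz, and Mieczyslaw — each takes 1/14.
Deceased: Oleg. That 1/14 share is carried to generation 3.
At generation 3 (Nadia, Tadeusz, Czeslaw, Bogdan) there are 4 shares of (1/14)/4 = 1/56 each.
Living: Nadia, Tadeusz, and Czeslaw — each takes 1/56.
Deceased: Bogdan. That 1/56 share is carried to generation 4.
At generation 4 (Ireneusz, Ludmila, Radoslaw, Stanislawa) there are 4 shares of (1/56)/4 = 1/224 each.
Living: Ireneusz, Ludmila, Radoslaw, and Stanislawa — each takes 1/224.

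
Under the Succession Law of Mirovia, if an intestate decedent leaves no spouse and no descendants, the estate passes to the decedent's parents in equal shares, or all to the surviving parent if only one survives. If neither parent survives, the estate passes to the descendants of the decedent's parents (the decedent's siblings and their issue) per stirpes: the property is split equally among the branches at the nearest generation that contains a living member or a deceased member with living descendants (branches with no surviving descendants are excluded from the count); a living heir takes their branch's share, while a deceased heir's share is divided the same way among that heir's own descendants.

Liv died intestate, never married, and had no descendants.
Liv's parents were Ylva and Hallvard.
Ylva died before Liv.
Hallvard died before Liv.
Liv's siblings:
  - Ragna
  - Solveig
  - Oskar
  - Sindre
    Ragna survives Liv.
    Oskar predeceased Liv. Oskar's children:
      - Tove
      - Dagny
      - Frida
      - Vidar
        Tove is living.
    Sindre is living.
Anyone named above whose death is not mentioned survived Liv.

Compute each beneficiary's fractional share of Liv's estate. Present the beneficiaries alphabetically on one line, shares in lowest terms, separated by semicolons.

Dagny 1/16; Frida 1/16; Ragna 1/4; Sindre 1/4; Solveig 1/4; Tove 1/16; Vidar 1/16

Neither parent survives and there are no descendants, so the estate passes to Liv's siblings and their issue per stirpes.
The estate is divided into 4 equal shares of 1/4 among Ragna, Solveig, Oskar, Sindre.
Ragna is living and takes 1/4.
Solveig is living and takes 1/4.
Oskar predeceased; the 1/4 allotted to Oskar's branch passes to Oskar's issue by representation.
The 1/4 is divided into 4 equal shares of 1/16 among Tove, Dagny, Frida, Vidar.
Tove is living and takes 1/16.
Dagny is living and takes 1/16.
Frida is living and takes 1/16.
Vidar is living and takes 1/16.
Sindre is living and takes 1/4.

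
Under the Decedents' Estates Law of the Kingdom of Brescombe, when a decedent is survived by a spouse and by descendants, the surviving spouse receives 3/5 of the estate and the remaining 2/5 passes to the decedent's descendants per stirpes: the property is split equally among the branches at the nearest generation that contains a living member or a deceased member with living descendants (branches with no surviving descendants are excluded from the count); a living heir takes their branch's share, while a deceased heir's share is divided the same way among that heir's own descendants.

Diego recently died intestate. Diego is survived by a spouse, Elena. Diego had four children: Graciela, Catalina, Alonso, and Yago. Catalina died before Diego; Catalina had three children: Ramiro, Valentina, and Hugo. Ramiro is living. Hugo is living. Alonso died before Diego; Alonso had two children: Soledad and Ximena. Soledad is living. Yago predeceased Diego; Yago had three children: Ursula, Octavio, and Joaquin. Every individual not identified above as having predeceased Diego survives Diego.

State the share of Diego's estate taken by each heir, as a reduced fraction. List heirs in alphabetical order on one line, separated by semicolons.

Elena 3/5; Graciela 1/10; Hugo 1/30; Joaquin 1/30; Octavio 1/30; Ramiro 1/30; Soledad 1/20; Ursula 1/30; Valentina 1/30; Ximena 1/20

Elena, as surviving spouse, takes 3/5.
The remaining 2/5 passes to Diego's descendants per stirpes.
The 2/5 is divided into 4 equal shares of 1/10 among Graciela, Catalina, Alonso, Yago.
Graciela is living and takes 1/10.
Catalina predeceased; the 1/10 allotted to Catalina's branch passes to Catalina's issue by representation.
The 1/10 is divided into 3 equal shares of 1/30 among Ramiro, Valentina, Hugo.
Ramiro is living and takes 1/30.
Valentina is living and takes 1/30.
Hugo is living and takes 1/30.
Alonso predeceased; the 1/10 allotted to Alonso's branch passes to Alonso's issue by representation.
The 1/10 is divided into 2 equal shares of 1/20 among Soledad, Ximena.
Soledad is living and takes 1/20.
Ximena is living and takes 1/20.
Yago predeceased; the 1/10 allotted to Yago's branch passes to Yago's issue by representation.
The 1/10 is divided into 3 equal shares of 1/30 among Ursula, Octavio, Joaquin.
Ursula is living and takes 1/30.
Octavio is living and takes 1/30.
Joaquin is living and takes 1/30.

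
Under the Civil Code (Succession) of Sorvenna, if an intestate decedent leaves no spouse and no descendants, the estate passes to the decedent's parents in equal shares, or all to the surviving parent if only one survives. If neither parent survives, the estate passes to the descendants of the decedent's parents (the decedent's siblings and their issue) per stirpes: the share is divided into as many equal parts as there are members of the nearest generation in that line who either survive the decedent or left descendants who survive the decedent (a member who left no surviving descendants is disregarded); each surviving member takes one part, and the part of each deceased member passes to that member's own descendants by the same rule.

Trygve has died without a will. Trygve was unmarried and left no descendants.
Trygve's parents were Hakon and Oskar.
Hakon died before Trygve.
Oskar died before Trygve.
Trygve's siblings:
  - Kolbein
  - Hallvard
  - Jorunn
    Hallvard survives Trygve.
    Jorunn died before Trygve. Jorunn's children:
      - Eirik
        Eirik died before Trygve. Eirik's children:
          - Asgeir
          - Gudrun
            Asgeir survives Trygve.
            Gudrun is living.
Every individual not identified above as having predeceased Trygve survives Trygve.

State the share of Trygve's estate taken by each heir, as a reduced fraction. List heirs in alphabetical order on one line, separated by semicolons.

Asgeir 1/6; Gudrun 1/6; Hallvard 1/3; Kolbein 1/3

Neither parent survives and there are no descendants, so the estate passes to Trygve's siblings and their issue per stirpes.
The estate is divided into 3 equal shares of 1/3 among Kolbein, Hallvard, Jorunn.
Kolbein is living and takes 1/3.
Hallvard is living and takes 1/3.
Jorunn predeceased; the 1/3 allotted to Jorunn's branch passes to Jorunn's issue by representation.
Eirik's line is the sole branch at this level, so the full 1/3 passes to Eirik's issue by representation.
The 1/3 is divided into 2 equal shares of 1/6 among Asgeir, Gudrun.
Asgeir is living and takes 1/6.
Gudrun is living and takes 1/6.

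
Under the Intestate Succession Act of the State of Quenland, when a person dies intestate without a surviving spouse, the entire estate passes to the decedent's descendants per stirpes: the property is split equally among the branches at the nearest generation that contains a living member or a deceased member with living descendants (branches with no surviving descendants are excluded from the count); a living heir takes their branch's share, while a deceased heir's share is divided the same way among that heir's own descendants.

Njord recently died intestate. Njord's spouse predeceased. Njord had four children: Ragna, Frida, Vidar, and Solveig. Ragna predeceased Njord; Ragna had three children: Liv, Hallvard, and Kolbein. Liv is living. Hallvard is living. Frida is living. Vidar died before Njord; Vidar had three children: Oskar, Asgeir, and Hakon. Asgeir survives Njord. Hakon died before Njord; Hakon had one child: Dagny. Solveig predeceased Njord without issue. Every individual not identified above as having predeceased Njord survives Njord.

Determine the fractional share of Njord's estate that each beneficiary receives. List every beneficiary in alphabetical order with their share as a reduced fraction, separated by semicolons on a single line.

Asgeir 1/9; Dagny 1/9; Frida 1/3; Hallvard 1/9; Kolbein 1/9; Liv 1/9; Oskar 1/9

There is no surviving spouse, so the entire estate passes to Njord's descendants per stirpes.
Solveig left no surviving issue, so that branch lapses and is disregarded.
The estate is divided into 3 equal shares of 1/3 among Ragna, Frida, Vidar.
Ragna predeceased; the 1/3 allotted to Ragna's branch passes to Ragna's issue by representation.
The 1/3 is divided into 3 equal shares of 1/9 among Liv, Hallvard, Kolbein.
Liv is living and takes 1/9.
Hallvard is living and takes 1/9.
Kolbein is living and takes 1/9.
Frida is living and takes 1/3.
Vidar predeceased; the 1/3 allotted to Vidar's branch passes to Vidar's issue by representation.
The 1/3 is divided into 3 equal shares of 1/9 among Oskar, Asgeir, Hakon.
Oskar is living and takes 1/9.
Asgeir is living and takes 1/9.
Hakon predeceased; the 1/9 allotted to Hakon's branch passes to Hakon's issue by representation.
Dagny is the sole taker at this level and receives the full 1/9.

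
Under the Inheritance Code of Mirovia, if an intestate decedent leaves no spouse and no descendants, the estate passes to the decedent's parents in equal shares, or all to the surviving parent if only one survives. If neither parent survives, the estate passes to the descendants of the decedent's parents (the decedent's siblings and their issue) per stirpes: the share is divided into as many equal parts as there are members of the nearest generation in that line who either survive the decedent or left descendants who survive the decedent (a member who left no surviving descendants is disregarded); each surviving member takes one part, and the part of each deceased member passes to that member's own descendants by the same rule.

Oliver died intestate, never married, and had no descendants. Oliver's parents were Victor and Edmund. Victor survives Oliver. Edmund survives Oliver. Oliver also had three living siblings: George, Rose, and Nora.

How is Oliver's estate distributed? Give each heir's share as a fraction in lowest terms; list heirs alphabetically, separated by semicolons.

Both parents survive, so Victor and Edmund each take 1/2. The siblings take nothing because a surviving parent has priority.

Edmund 1/2; Victor 1/2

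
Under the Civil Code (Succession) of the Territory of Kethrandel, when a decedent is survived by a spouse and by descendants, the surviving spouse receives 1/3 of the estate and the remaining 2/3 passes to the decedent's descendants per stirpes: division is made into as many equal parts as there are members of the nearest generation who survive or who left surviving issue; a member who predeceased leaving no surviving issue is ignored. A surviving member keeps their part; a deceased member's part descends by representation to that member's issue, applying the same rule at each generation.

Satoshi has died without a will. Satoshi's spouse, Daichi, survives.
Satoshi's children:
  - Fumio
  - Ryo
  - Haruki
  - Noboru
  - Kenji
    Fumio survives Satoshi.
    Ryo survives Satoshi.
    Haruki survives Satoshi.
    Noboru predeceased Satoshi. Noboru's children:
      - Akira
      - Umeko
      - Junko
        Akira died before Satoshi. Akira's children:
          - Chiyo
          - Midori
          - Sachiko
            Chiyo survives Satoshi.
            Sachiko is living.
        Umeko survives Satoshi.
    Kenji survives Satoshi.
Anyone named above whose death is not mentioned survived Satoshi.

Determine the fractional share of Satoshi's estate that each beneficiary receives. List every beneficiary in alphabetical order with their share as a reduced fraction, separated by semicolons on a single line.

Chiyo 2/135; Daichi 1/3; Fumio 2/15; Haruki 2/15; Junko 2/45; Kenji 2/15; Midori 2/135; Ryo 2/15; Sachiko 2/135; Umeko 2/45

Daichi, as surviving spouse, takes 1/3.
The remaining 2/3 passes to Satoshi's descendants per stirpes.
The 2/3 is divided into 5 equal shares of 2/15 among Fumio, Ryo, Haruki, Noboru, Kenji.
Fumio is living and takes 2/15.
Ryo is living and takes 2/15.
Haruki is living and takes 2/15.
Noboru predeceased; the 2/15 allotted to Noboru's branch passes to Noboru's issue by representation.
The 2/15 is divided into 3 equal shares of 2/45 among Akira, Umeko, Junko.
Akira predeceased; the 2/45 allotted to Akira's branch passes to Akira's issue by representation.
The 2/45 is divided into 3 equal shares of 2/135 among Chiyo, Midori, Sachiko.
Chiyo is living and takes 2/135.
Midori is living and takes 2/135.
Sachiko is living and takes 2/135.
Umeko is living and takes 2/45.
Junko is living and takes 2/45.
Kenji is living and takes 2/15.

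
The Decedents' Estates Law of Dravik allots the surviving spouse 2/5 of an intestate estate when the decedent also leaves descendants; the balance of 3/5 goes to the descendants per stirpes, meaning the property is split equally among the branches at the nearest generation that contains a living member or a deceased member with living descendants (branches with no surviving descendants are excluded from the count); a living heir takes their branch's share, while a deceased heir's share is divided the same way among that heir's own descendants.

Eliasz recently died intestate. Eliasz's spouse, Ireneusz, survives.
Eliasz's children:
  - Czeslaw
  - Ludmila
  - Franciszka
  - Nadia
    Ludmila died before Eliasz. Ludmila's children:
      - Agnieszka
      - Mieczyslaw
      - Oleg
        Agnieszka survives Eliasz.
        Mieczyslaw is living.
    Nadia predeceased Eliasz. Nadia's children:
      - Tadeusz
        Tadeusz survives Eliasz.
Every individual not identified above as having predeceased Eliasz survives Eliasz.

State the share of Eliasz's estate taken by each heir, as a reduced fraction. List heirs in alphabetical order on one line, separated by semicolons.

Agnieszka 1/20; Czeslaw 3/20; Franciszka 3/20; Ireneusz 2/5; Mieczyslaw 1/20; Oleg 1/20; Tadeusz 3/20

Ireneusz, as surviving spouse, takes 2/5.
The remaining 3/5 passes to Eliasz's descendants per stirpes.
The 3/5 is divided into 4 equal shares of 3/20 among Czeslaw, Ludmila, Franciszka, Nadia.
Czeslaw is living and takes 3/20.
Ludmila predeceased; the 3/20 allotted to Ludmila's branch passes to Ludmila's issue by representation.
The 3/20 is divided into 3 equal shares of 1/20 among Agnieszka, Mieczyslaw, Oleg.
Agnieszka is living and takes 1/20.
Mieczyslaw is living and takes 1/20.
Oleg is living and takes 1/20.
Franciszka is living and takes 3/20.
Nadia predeceased; the 3/20 allotted to Nadia's branch passes to Nadia's issue by representation.
Tadeusz is the sole taker at this level and receives the full 3/20.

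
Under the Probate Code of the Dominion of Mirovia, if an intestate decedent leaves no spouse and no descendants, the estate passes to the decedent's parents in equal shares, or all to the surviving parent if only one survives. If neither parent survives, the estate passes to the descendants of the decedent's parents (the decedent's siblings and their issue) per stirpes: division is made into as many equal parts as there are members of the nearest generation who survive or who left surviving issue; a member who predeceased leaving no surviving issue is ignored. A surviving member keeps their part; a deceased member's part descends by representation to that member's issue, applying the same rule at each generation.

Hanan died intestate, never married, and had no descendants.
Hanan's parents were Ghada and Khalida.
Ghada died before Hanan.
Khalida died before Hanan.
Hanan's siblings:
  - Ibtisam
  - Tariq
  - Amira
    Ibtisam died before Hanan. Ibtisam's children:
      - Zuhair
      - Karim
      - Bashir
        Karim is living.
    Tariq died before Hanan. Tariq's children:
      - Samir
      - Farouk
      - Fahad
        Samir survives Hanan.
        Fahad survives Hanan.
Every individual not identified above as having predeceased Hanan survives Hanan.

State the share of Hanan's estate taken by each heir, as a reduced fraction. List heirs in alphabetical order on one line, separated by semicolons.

Neither parent survives and there are no descendants, so the estate passes to Hanan's siblings and their issue per stirpes.
The estate is divided into 3 equal shares of 1/3 among Ibtisam, Tariq, Amira.
Ibtisam predeceased; the 1/3 allotted to Ibtisam's branch passes to Ibtisam's issue by representation.
The 1/3 is divided into 3 equal shares of 1/9 among Zuhair, Karim, Bashir.
Zuhair is living and takes 1/9.
Karim is living and takes 1/9.
Bashir is living and takes 1/9.
Tariq predeceased; the 1/3 allotted to Tariq's branch passes to Tariq's issue by representation.
The 1/3 is divided into 3 equal shares of 1/9 among Samir, Farouk, Fahad.
Samir is living and takes 1/9.
Farouk is living and takes 1/9.
Fahad is living and takes 1/9.
Amira is living and takes 1/3.

Amira 1/3; Bashir 1/9; Fahad 1/9; Farouk 1/9; Karim 1/9; Samir 1/9; Zuhair 1/9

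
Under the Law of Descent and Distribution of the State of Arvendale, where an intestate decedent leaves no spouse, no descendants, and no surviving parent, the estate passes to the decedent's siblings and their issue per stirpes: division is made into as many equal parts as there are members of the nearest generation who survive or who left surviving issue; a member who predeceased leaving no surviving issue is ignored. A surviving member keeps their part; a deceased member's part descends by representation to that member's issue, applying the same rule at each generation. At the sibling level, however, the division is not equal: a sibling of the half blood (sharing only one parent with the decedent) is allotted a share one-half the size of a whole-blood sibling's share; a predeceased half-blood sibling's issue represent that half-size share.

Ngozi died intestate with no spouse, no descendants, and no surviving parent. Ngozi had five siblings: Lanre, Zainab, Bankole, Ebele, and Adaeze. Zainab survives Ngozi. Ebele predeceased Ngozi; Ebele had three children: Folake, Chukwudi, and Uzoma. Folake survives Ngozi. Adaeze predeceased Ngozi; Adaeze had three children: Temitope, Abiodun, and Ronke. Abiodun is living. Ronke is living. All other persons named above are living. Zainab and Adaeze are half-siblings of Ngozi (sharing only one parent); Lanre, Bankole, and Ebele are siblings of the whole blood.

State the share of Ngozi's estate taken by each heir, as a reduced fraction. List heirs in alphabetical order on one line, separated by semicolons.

Abiodun 1/24; Bankole 1/4; Chukwudi 1/12; Folake 1/12; Lanre 1/4; Ronke 1/24; Temitope 1/24; Uzoma 1/12; Zainab 1/8

No spouse, descendants, or parent survives, so the estate passes to Ngozi's siblings per stirpes.
Half-blood siblings count for one-half the weight of whole-blood siblings at the initial division.
Dividing 1 in proportion to weights (total weight 4): Lanre (weight 1) → 1/4; Zainab (weight 1/2) → 1/8; Bankole (weight 1) → 1/4; Ebele (weight 1) → 1/4; Adaeze (weight 1/2) → 1/8.
Lanre is living and takes 1/4.
Zainab is living and takes 1/8.
Bankole is living and takes 1/4.
Ebele predeceased; the 1/4 allotted to Ebele's branch passes to Ebele's issue by representation.
The 1/4 is divided into 3 equal shares of 1/12 among Folake, Chukwudi, Uzoma.
Folake is living and takes 1/12.
Chukwudi is living and takes 1/12.
Uzoma is living and takes 1/12.
Adaeze predeceased; the 1/8 allotted to Adaeze's branch passes to Adaeze's issue by representation.
The 1/8 is divided into 3 equal shares of 1/24 among Temitope, Abiodun, Ronke.
Temitope is living and takes 1/24.
Abiodun is living and takes 1/24.
Ronke is living and takes 1/24.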